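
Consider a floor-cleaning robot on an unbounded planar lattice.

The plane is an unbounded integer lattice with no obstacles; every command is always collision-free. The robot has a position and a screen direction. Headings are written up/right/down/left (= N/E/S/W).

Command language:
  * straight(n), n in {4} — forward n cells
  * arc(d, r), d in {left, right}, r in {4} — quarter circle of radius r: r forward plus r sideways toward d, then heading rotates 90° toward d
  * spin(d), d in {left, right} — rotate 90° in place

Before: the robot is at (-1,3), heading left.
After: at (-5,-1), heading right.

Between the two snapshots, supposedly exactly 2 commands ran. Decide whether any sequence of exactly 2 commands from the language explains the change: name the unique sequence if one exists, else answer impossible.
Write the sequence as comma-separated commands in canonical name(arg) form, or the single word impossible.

key: cell and facing (now E) both changed — the 2 commands mix motion and turning
begin: at (-1,3), heading left
t=1 arc(left, 4) ⇒ at (-5,-1), heading down
t=2 spin(left) ⇒ at (-5,-1), heading right
no other 2-command option fits: unique.

arc(left, 4), spin(left)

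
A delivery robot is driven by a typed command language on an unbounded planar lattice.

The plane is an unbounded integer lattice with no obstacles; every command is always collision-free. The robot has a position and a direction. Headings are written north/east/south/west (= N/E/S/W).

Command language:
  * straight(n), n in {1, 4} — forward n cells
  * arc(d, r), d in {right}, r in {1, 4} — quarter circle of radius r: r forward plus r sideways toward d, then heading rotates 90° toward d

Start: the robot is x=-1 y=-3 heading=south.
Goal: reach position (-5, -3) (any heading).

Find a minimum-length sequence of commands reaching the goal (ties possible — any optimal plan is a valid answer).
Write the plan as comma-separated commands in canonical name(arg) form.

arc(right, 1), straight(1), straight(1), arc(right, 1)

start: x=-1 y=-3 heading=south
step 1 (arc(right, 1)): x=-2 y=-4 heading=west
step 2 (straight(1)): x=-3 y=-4 heading=west
step 3 (straight(1)): x=-4 y=-4 heading=west
step 4 (arc(right, 1)): x=-5 y=-3 heading=north
shorter routes all fall short; 4 is best.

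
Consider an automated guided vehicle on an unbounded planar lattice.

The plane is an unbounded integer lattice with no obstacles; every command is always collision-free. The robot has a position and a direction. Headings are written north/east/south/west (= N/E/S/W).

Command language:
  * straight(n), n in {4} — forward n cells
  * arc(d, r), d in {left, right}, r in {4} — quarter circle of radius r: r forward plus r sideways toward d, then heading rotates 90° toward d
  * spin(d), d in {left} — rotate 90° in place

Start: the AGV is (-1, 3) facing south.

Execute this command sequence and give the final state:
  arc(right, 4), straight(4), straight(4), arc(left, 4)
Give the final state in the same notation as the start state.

(-17, -5) facing south

start: (-1, 3) facing south
[1] after arc(right, 4): (-5, -1) facing west
[2] after straight(4): (-9, -1) facing west
[3] after straight(4): (-13, -1) facing west
[4] after arc(left, 4): (-17, -5) facing south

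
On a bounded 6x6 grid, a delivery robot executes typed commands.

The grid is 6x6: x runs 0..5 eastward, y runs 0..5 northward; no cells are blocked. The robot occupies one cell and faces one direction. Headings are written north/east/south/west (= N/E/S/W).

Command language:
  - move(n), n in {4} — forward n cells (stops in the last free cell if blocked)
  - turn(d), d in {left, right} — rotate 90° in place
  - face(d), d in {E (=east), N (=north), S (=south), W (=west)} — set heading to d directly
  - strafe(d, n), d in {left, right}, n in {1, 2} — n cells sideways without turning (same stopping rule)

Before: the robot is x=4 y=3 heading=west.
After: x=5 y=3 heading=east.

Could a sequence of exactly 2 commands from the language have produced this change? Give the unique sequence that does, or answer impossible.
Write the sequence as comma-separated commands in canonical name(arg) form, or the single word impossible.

face(E), move(4)

key: cell and facing (now E) both changed — the 2 commands mix motion and turning
begin: x=4 y=3 heading=west
1. face(E) → x=4 y=3 heading=east
2. move(4) → x=5 y=3 heading=east
uniquely the one of 121 2-step routes that fits.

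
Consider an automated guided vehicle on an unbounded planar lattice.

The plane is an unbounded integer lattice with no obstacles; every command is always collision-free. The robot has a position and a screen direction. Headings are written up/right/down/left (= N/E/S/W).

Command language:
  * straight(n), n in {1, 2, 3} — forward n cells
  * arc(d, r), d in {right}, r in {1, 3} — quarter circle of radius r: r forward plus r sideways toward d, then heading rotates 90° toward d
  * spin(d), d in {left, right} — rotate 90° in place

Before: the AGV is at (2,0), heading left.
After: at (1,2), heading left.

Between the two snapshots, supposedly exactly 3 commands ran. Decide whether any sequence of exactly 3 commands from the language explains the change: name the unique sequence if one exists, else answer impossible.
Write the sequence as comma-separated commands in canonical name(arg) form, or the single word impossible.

key: still facing W at the end — net rotation zero over 3 steps
t0: at (2,0), heading left
step 1 (arc(right, 1)): at (1,1), heading up
step 2 (straight(1)): at (1,2), heading up
step 3 (spin(left)): at (1,2), heading left
no other 3-command option fits: unique.

arc(right, 1), straight(1), spin(left)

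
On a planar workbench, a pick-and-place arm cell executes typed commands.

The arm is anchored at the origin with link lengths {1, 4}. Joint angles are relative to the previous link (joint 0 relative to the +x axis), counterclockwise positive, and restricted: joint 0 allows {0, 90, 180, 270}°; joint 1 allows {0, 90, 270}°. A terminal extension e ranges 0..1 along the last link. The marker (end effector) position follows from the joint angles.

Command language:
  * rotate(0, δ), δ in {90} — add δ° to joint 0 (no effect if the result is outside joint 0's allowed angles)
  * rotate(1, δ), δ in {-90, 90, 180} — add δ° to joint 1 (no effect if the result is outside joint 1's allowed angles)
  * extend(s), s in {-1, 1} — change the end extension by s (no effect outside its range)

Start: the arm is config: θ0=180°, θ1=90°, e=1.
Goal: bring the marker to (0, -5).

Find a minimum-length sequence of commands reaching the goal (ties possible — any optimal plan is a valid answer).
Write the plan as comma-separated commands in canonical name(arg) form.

extend(-1), rotate(1, -90), rotate(0, 90)

initial: config: θ0=180°, θ1=90°, e=1
t=1 extend(-1) ⇒ config: θ0=180°, θ1=90°, e=0
t=2 rotate(1, -90) ⇒ config: θ0=180°, θ1=0°, e=0
t=3 rotate(0, 90) ⇒ config: θ0=270°, θ1=0°, e=0
minimal: 3 command(s), checked below 3.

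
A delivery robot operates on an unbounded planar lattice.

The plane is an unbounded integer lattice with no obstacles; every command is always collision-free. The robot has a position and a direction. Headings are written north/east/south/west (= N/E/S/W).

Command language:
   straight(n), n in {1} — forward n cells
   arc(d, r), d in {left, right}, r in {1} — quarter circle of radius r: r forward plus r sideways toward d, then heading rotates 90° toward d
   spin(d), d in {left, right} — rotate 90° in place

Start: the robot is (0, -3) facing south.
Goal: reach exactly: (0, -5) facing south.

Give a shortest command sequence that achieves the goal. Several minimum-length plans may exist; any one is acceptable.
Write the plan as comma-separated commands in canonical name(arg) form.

straight(1), straight(1)

begin: (0, -3) facing south
[1] after straight(1): (0, -4) facing south
[2] after straight(1): (0, -5) facing south
minimal: 2 command(s), checked below 2.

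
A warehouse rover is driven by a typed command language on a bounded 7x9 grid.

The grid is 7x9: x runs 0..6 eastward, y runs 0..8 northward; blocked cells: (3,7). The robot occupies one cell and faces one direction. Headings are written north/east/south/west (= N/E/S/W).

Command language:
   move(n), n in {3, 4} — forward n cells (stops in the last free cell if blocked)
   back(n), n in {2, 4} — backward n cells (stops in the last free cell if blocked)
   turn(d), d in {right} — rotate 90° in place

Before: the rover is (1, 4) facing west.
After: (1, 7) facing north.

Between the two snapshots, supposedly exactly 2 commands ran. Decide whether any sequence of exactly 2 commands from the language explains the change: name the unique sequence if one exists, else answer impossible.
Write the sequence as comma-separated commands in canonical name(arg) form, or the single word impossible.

key: position moved to (1,7) AND the heading swung to N — translation plus rotation needed
begin: (1, 4) facing west
1. turn(right) → (1, 4) facing north
2. move(3) → (1, 7) facing north
all 25 alternatives checked — unique.

turn(right), move(3)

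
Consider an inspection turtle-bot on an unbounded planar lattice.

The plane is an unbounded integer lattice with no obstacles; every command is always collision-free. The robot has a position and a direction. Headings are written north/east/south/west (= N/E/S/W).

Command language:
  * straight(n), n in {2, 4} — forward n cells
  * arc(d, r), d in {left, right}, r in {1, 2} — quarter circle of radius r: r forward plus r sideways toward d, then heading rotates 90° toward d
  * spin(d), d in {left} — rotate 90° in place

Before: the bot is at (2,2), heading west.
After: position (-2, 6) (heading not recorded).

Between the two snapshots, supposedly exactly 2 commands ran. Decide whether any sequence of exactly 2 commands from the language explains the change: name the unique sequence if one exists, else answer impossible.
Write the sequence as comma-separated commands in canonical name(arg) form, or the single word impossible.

key: running arc(left, 2) before arc(right, 2) would end elsewhere — order is forced
t0: at (2,2), heading west
[1] after arc(right, 2): at (0,4), heading north
[2] after arc(left, 2): at (-2,6), heading west
uniquely the one of 49 2-step routes that fits.

arc(right, 2), arc(left, 2)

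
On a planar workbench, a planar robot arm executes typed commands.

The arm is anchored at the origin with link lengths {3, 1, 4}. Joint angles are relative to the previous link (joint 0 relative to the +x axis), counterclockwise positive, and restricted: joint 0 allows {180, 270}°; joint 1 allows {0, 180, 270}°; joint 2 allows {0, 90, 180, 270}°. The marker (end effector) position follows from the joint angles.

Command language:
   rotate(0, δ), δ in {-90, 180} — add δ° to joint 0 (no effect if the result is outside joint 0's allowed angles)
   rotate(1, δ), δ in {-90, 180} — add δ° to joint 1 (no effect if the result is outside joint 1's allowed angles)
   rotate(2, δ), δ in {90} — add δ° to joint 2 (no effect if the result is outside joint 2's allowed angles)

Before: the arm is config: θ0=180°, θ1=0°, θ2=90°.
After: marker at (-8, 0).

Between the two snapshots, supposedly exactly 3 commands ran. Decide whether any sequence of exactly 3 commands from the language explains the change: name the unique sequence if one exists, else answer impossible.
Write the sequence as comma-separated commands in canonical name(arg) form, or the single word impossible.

rotate(2, 90), rotate(2, 90), rotate(2, 90)

begin: config: θ0=180°, θ1=0°, θ2=90°
1. rotate(2, 90) → config: θ0=180°, θ1=0°, θ2=180°
2. rotate(2, 90) → config: θ0=180°, θ1=0°, θ2=270°
3. rotate(2, 90) → config: θ0=180°, θ1=0°, θ2=0°
no other 3-command option fits: unique.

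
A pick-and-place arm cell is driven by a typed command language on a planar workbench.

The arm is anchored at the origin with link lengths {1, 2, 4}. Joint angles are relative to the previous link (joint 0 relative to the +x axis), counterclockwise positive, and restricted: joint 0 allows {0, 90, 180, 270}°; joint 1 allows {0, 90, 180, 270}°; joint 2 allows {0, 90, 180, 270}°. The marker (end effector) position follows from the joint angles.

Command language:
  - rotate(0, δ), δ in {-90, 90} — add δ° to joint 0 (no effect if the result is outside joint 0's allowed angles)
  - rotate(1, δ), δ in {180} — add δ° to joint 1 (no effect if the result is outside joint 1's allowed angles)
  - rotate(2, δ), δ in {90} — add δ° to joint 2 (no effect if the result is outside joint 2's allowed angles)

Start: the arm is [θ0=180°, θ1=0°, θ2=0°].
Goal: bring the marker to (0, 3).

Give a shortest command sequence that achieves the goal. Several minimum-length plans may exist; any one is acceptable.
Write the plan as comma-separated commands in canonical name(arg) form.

start: [θ0=180°, θ1=0°, θ2=0°]
step 1 (rotate(1, 180)): [θ0=180°, θ1=180°, θ2=0°]
step 2 (rotate(2, 90)): [θ0=180°, θ1=180°, θ2=90°]
step 3 (rotate(2, 90)): [θ0=180°, θ1=180°, θ2=180°]
step 4 (rotate(0, -90)): [θ0=90°, θ1=180°, θ2=180°]
shorter routes all fall short; 4 is best.

rotate(1, 180), rotate(2, 90), rotate(2, 90), rotate(0, -90)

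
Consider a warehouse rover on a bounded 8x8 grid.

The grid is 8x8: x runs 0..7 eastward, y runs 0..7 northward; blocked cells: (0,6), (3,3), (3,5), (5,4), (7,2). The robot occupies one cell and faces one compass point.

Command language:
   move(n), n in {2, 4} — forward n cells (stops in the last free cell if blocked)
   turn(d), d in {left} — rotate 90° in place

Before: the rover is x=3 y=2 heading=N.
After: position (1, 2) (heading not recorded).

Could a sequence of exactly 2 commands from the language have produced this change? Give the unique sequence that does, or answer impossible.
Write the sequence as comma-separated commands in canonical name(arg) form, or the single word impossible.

key: running move(2) before turn(left) would end elsewhere — order is forced
start: x=3 y=2 heading=N
1. turn(left) → x=3 y=2 heading=W
2. move(2) → x=1 y=2 heading=W
no rival 2-sequence matches.

turn(left), move(2)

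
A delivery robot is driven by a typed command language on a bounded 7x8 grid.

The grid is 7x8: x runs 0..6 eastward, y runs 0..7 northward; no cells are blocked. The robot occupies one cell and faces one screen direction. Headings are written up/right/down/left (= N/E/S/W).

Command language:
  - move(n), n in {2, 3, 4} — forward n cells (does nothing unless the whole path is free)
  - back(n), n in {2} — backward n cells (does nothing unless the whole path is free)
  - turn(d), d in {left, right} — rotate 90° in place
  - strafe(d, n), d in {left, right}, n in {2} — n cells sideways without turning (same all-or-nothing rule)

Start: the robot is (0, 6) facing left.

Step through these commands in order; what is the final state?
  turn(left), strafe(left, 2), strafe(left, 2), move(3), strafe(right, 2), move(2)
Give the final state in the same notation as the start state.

begin: (0, 6) facing left
1. turn(left) → (0, 6) facing down
2. strafe(left, 2) → (2, 6) facing down
3. strafe(left, 2) → (4, 6) facing down
4. move(3) → (4, 3) facing down
5. strafe(right, 2) → (2, 3) facing down
6. move(2) → (2, 1) facing down

(2, 1) facing down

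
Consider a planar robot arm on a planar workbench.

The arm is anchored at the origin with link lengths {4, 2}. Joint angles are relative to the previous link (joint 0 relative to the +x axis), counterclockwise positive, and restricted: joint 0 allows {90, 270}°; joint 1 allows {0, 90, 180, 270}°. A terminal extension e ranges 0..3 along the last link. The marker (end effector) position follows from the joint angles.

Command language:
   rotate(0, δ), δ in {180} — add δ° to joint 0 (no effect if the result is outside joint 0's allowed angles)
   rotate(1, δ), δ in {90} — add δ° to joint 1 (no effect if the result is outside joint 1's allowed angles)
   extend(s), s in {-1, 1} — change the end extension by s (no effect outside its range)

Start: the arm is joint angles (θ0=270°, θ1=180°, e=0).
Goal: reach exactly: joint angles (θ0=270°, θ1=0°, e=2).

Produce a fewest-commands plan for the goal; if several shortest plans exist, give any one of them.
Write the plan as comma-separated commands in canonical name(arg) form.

initial: joint angles (θ0=270°, θ1=180°, e=0)
1. extend(1) → joint angles (θ0=270°, θ1=180°, e=1)
2. extend(1) → joint angles (θ0=270°, θ1=180°, e=2)
3. rotate(1, 90) → joint angles (θ0=270°, θ1=270°, e=2)
4. rotate(1, 90) → joint angles (θ0=270°, θ1=0°, e=2)
minimal: 4 command(s), checked below 4.

extend(1), extend(1), rotate(1, 90), rotate(1, 90)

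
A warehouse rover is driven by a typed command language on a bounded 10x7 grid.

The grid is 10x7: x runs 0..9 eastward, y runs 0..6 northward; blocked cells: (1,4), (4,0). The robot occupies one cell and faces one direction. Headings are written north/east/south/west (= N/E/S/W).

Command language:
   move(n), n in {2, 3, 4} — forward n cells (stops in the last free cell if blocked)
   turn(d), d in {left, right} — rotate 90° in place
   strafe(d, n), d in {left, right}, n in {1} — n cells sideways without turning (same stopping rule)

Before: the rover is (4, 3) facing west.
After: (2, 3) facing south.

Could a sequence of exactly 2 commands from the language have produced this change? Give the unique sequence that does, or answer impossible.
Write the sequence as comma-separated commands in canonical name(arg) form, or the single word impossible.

key: position moved to (2,3) AND the heading swung to S — translation plus rotation needed
initial: (4, 3) facing west
[1] after move(2): (2, 3) facing west
[2] after turn(left): (2, 3) facing south
all 49 alternatives checked — unique.

move(2), turn(left)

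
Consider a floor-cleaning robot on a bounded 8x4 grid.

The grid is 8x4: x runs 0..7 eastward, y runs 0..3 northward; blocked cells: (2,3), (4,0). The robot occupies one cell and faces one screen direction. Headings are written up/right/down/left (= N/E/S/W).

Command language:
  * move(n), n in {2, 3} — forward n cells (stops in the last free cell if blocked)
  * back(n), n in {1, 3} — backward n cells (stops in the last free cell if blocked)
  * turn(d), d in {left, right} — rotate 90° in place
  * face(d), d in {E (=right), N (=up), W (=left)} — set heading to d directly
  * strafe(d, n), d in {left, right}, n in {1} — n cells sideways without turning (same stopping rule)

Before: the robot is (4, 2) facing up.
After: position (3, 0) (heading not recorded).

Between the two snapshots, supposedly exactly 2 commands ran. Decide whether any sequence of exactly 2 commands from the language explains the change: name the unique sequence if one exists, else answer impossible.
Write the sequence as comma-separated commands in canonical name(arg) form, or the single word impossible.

strafe(left, 1), back(3)

key: order matters: swapping strafe(left, 1) and back(3) lands elsewhere
begin: (4, 2) facing up
step 1 (strafe(left, 1)): (3, 2) facing up
step 2 (back(3)): (3, 0) facing up
no other 2-command option fits: unique.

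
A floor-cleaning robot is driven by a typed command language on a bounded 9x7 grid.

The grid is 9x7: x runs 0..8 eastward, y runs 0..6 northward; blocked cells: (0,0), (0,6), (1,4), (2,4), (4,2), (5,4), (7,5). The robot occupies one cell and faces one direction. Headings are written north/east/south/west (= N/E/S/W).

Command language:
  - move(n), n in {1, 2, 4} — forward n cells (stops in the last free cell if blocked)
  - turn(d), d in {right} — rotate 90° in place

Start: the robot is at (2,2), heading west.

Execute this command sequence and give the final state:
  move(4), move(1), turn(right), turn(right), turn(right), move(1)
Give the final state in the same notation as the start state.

t0: at (2,2), heading west
t=1 move(4) ⇒ at (0,2), heading west
t=2 move(1) ⇒ at (0,2), heading west
t=3 turn(right) ⇒ at (0,2), heading north
t=4 turn(right) ⇒ at (0,2), heading east
t=5 turn(right) ⇒ at (0,2), heading south
t=6 move(1) ⇒ at (0,1), heading south

at (0,1), heading south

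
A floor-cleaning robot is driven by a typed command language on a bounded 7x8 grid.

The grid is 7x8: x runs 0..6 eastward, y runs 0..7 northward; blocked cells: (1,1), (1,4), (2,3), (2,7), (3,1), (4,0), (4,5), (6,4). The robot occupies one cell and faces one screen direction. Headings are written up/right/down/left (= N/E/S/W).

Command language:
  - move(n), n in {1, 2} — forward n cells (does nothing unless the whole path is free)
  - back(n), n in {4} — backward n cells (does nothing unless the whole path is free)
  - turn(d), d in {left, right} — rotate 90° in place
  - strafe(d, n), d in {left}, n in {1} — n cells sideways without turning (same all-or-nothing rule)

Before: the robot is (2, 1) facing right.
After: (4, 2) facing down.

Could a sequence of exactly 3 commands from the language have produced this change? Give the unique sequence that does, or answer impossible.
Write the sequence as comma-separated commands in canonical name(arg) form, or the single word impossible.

key: cell and facing (now S) both changed — the 3 commands mix motion and turning
t0: (2, 1) facing right
step 1 (strafe(left, 1)): (2, 2) facing right
step 2 (move(2)): (4, 2) facing right
step 3 (turn(right)): (4, 2) facing down
no other 3-command option fits: unique.

strafe(left, 1), move(2), turn(right)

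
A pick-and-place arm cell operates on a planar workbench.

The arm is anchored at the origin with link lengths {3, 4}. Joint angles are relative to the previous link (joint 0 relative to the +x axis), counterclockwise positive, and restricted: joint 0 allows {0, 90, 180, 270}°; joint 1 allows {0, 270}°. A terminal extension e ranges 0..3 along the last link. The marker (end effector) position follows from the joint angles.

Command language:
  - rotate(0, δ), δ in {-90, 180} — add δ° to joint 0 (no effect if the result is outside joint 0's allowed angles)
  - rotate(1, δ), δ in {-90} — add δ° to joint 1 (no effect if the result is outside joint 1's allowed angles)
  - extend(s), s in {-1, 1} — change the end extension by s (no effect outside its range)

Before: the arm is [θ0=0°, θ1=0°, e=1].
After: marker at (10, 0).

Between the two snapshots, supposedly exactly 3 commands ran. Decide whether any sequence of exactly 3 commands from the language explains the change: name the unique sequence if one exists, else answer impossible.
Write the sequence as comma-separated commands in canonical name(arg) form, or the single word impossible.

initial: [θ0=0°, θ1=0°, e=1]
1. extend(1) → [θ0=0°, θ1=0°, e=2]
2. extend(1) → [θ0=0°, θ1=0°, e=3]
3. extend(1) → [θ0=0°, θ1=0°, e=3]
uniquely the one of 125 3-step routes that fits.

extend(1), extend(1), extend(1)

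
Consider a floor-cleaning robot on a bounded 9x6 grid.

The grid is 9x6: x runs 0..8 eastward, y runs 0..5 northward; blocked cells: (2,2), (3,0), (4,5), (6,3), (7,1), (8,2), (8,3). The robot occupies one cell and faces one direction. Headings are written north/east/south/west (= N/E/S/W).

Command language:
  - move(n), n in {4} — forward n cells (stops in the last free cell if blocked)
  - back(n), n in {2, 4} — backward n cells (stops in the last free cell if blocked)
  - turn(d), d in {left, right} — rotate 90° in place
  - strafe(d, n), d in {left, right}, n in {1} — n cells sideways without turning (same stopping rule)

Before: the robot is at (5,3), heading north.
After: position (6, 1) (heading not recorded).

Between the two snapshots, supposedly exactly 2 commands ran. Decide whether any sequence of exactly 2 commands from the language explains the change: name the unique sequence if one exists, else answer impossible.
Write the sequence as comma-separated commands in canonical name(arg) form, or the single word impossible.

back(2), strafe(right, 1)

key: running strafe(right, 1) before back(2) would end elsewhere — order is forced
begin: at (5,3), heading north
[1] after back(2): at (5,1), heading north
[2] after strafe(right, 1): at (6,1), heading north
all 49 alternatives checked — unique.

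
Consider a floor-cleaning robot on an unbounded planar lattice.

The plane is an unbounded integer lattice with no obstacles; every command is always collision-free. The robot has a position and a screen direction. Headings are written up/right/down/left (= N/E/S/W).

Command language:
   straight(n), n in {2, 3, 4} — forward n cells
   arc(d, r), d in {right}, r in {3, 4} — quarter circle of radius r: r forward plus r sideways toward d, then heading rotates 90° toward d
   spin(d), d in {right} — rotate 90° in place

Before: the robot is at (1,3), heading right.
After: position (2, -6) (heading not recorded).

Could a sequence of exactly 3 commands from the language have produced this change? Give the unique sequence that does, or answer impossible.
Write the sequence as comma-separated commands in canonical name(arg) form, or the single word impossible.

arc(right, 4), straight(2), arc(right, 3)

key: running arc(right, 3) before arc(right, 4) would end elsewhere — order is forced
initial: at (1,3), heading right
[1] after arc(right, 4): at (5,-1), heading down
[2] after straight(2): at (5,-3), heading down
[3] after arc(right, 3): at (2,-6), heading left
uniquely the one of 216 3-step routes that fits.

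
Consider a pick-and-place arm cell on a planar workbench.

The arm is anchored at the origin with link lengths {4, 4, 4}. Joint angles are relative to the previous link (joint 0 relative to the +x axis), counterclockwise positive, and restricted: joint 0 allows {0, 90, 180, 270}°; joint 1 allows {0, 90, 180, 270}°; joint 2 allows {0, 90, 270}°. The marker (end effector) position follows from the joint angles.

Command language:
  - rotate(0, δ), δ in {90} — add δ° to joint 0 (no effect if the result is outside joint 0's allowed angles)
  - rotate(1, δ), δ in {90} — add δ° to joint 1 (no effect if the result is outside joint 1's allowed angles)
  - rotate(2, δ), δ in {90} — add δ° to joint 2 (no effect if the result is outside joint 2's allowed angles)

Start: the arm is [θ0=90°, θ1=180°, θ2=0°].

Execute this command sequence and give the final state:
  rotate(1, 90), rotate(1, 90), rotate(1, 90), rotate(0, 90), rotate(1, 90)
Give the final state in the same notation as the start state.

start: [θ0=90°, θ1=180°, θ2=0°]
[1] after rotate(1, 90): [θ0=90°, θ1=270°, θ2=0°]
[2] after rotate(1, 90): [θ0=90°, θ1=0°, θ2=0°]
[3] after rotate(1, 90): [θ0=90°, θ1=90°, θ2=0°]
[4] after rotate(0, 90): [θ0=180°, θ1=90°, θ2=0°]
[5] after rotate(1, 90): [θ0=180°, θ1=180°, θ2=0°]

[θ0=180°, θ1=180°, θ2=0°]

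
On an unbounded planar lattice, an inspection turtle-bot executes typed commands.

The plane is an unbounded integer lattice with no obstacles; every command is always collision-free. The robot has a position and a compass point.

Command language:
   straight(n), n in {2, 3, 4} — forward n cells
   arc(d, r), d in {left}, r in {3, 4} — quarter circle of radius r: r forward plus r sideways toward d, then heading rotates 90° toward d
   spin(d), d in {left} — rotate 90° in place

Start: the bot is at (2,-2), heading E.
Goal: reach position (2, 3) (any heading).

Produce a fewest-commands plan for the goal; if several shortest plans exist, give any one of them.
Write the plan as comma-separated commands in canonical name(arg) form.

from: at (2,-2), heading E
t=1 spin(left) ⇒ at (2,-2), heading N
t=2 straight(3) ⇒ at (2,1), heading N
t=3 straight(2) ⇒ at (2,3), heading N
shorter routes all fall short; 3 is best.

spin(left), straight(3), straight(2)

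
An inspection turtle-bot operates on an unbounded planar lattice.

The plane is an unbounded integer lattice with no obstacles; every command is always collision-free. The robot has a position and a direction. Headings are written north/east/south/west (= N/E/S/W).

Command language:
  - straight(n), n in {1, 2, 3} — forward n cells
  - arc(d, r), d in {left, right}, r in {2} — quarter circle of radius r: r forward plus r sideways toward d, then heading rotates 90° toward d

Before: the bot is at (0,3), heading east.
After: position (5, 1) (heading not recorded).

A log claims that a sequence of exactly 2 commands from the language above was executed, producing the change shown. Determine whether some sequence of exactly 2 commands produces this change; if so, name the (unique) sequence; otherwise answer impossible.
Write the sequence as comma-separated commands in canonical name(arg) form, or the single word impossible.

straight(3), arc(right, 2)

key: order matters: swapping straight(3) and arc(right, 2) lands elsewhere
begin: at (0,3), heading east
step 1 (straight(3)): at (3,3), heading east
step 2 (arc(right, 2)): at (5,1), heading south
no rival 2-sequence matches.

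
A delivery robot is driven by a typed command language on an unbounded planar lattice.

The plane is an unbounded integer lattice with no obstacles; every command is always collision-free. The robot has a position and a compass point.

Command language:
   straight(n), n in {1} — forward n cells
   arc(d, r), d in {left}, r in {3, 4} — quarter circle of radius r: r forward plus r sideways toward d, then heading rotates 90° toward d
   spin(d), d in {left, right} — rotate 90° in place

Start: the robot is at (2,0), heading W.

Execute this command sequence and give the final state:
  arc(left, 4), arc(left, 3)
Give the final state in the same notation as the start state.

from: at (2,0), heading W
[1] after arc(left, 4): at (-2,-4), heading S
[2] after arc(left, 3): at (1,-7), heading E

at (1,-7), heading E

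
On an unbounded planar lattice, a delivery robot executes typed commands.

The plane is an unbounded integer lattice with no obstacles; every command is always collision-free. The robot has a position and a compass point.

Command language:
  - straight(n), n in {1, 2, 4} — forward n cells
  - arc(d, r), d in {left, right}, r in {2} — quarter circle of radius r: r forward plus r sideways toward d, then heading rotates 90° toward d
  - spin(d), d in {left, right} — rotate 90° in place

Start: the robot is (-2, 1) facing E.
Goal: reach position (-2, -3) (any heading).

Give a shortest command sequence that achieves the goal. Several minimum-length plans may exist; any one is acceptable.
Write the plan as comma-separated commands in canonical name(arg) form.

t0: (-2, 1) facing E
step 1 (spin(right)): (-2, 1) facing S
step 2 (straight(4)): (-2, -3) facing S
minimal: 2 command(s), checked below 2.

spin(right), straight(4)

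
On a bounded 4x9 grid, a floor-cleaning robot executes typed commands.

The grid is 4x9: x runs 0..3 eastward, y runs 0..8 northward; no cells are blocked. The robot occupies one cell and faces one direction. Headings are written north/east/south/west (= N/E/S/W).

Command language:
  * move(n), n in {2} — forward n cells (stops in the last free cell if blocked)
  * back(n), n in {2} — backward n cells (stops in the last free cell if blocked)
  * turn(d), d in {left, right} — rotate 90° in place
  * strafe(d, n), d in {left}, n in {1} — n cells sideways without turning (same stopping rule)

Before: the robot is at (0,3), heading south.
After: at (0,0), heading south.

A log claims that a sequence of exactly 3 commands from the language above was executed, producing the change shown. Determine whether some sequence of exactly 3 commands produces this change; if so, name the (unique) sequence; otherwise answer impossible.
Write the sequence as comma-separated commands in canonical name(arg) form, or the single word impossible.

move(2), move(2), move(2)

key: heading stays S — no command in the sequence turns
start: at (0,3), heading south
step 1 (move(2)): at (0,1), heading south
step 2 (move(2)): at (0,0), heading south
step 3 (move(2)): at (0,0), heading south
all 125 alternatives checked — unique.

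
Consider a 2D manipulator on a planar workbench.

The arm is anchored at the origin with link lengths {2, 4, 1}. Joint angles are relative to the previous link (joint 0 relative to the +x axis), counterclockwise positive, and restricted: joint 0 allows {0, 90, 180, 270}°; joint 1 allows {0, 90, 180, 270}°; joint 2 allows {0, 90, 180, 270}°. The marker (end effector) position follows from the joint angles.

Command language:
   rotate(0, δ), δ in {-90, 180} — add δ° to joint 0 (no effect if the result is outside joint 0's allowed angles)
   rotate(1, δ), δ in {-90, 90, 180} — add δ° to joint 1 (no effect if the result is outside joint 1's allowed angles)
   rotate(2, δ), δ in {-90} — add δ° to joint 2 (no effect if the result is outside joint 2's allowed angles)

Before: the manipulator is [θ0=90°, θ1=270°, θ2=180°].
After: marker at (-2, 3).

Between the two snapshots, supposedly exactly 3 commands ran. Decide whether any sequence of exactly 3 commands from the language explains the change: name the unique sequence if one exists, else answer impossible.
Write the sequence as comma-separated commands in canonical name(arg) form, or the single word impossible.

rotate(0, -90), rotate(0, -90), rotate(0, -90)

start: [θ0=90°, θ1=270°, θ2=180°]
[1] after rotate(0, -90): [θ0=0°, θ1=270°, θ2=180°]
[2] after rotate(0, -90): [θ0=270°, θ1=270°, θ2=180°]
[3] after rotate(0, -90): [θ0=180°, θ1=270°, θ2=180°]
no rival 3-sequence matches.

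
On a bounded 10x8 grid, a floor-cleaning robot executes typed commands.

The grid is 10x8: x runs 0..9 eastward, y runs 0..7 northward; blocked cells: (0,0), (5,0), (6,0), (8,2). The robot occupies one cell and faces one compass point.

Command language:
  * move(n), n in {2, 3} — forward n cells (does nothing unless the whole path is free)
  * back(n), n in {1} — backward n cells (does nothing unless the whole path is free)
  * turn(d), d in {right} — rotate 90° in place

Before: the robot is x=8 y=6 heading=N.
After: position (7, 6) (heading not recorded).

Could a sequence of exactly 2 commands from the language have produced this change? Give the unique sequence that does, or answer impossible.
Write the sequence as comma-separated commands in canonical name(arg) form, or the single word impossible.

key: running back(1) before turn(right) would end elsewhere — order is forced
start: x=8 y=6 heading=N
1. turn(right) → x=8 y=6 heading=E
2. back(1) → x=7 y=6 heading=E
no other 2-command option fits: unique.

turn(right), back(1)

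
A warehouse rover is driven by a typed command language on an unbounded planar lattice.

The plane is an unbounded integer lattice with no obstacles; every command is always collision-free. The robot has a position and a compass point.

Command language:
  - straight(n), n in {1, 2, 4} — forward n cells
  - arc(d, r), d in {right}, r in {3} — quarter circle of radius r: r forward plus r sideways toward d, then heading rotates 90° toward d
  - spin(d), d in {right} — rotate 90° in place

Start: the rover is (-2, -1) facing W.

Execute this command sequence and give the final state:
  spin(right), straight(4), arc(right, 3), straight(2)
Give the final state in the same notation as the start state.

(3, 6) facing E

begin: (-2, -1) facing W
[1] after spin(right): (-2, -1) facing N
[2] after straight(4): (-2, 3) facing N
[3] after arc(right, 3): (1, 6) facing E
[4] after straight(2): (3, 6) facing E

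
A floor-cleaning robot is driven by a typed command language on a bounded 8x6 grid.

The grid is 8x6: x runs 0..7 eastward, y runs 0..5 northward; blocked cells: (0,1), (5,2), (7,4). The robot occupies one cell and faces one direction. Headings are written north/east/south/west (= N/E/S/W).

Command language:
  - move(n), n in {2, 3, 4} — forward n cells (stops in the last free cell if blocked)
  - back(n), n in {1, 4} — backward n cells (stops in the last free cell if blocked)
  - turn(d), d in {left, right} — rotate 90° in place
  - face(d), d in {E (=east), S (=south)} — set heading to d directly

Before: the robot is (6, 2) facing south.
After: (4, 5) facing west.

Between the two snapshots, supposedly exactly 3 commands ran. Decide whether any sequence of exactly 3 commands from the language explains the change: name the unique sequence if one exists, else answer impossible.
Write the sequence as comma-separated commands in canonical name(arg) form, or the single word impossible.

back(4), turn(right), move(2)

key: position moved to (4,5) AND the heading swung to W — translation plus rotation needed
t0: (6, 2) facing south
1. back(4) → (6, 5) facing south
2. turn(right) → (6, 5) facing west
3. move(2) → (4, 5) facing west
all 729 alternatives checked — unique.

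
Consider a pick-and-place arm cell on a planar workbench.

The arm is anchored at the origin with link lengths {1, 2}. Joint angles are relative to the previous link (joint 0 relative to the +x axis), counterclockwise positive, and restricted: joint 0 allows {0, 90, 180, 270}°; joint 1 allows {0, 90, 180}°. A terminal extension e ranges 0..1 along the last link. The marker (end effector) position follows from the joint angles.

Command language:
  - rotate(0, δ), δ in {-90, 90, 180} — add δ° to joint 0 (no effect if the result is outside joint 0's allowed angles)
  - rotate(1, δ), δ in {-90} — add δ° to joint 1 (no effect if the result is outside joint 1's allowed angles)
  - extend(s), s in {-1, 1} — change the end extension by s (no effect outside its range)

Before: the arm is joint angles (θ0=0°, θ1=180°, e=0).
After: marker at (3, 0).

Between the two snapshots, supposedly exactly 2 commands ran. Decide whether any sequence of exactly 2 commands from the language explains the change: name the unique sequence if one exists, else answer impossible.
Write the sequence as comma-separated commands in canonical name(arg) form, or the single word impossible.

rotate(1, -90), rotate(1, -90)

begin: joint angles (θ0=0°, θ1=180°, e=0)
t=1 rotate(1, -90) ⇒ joint angles (θ0=0°, θ1=90°, e=0)
t=2 rotate(1, -90) ⇒ joint angles (θ0=0°, θ1=0°, e=0)
no other 2-command option fits: unique.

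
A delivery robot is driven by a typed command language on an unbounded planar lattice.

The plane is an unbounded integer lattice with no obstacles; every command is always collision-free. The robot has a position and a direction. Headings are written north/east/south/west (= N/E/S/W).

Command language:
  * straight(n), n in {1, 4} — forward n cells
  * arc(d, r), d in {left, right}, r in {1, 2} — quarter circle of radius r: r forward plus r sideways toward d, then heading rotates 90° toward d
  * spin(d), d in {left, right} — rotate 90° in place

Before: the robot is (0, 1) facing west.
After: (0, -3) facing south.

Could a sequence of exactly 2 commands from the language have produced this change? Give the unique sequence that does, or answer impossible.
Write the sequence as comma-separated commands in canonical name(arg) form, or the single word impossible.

key: running straight(4) before spin(left) would end elsewhere — order is forced
t0: (0, 1) facing west
t=1 spin(left) ⇒ (0, 1) facing south
t=2 straight(4) ⇒ (0, -3) facing south
uniquely the one of 64 2-step routes that fits.

spin(left), straight(4)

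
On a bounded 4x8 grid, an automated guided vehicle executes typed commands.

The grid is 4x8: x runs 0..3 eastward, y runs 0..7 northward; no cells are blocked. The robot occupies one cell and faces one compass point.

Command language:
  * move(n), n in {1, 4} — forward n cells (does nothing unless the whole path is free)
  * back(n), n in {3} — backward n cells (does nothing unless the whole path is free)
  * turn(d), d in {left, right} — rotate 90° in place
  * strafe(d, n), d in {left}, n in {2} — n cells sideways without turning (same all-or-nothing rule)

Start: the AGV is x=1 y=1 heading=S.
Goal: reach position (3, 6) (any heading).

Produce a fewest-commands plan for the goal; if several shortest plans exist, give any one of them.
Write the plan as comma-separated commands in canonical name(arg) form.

strafe(left, 2), back(3), turn(left), strafe(left, 2)

begin: x=1 y=1 heading=S
t=1 strafe(left, 2) ⇒ x=3 y=1 heading=S
t=2 back(3) ⇒ x=3 y=4 heading=S
t=3 turn(left) ⇒ x=3 y=4 heading=E
t=4 strafe(left, 2) ⇒ x=3 y=6 heading=E
shorter routes all fall short; 4 is best.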